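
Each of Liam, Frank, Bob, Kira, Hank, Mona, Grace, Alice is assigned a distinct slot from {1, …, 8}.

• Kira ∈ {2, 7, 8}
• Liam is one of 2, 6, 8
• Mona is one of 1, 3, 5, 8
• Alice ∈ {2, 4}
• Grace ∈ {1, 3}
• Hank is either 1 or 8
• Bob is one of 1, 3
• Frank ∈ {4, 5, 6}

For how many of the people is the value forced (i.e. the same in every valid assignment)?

3

The 8 variables draw from only 8 values {1, 2, 3, 4, 5, 6, 7, 8}, so each is used; only Kira can be 7, hence Kira = 7.
Bob and Grace share exactly the 2 values {1, 3}; by pigeonhole those values go to them, so strike 1, 3 from Hank, Mona.
Hank's domain is down to {8}, so Hank = 8. Strike 8 from Liam, Mona.
Mona must be 5 (only option left). So Frank can't be 5.
Determined: Kira=7, Hank=8, Mona=5. The other people each still have more than one consistent value. That makes 3.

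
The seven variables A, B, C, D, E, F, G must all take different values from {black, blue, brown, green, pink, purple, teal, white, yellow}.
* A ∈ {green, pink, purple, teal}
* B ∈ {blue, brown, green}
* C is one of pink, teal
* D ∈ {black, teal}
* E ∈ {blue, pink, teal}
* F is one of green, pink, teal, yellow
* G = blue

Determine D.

black

G has just one choice, so G = blue. Eliminate blue elsewhere: B, E.
The 2 variables C and E are confined to {pink, teal}, which locks those values in; drop them from A, D, F.
So D = black.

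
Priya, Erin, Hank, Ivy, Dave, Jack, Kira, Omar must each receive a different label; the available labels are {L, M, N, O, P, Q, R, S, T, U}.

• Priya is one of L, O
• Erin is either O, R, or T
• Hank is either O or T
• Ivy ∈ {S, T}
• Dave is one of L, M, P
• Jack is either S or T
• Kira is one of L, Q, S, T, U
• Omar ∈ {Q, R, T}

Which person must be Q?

Omar

Ivy and Jack between them cover only {S, T} — a naked pair. Remove those values from Erin, Hank, Kira, Omar.
Hank must be O (only option left). Remove O from Priya, Erin.
Priya must be L (only option left). So Dave, Kira can't be L.
That leaves Erin = R. Strike R from Omar.
So Q goes to Omar.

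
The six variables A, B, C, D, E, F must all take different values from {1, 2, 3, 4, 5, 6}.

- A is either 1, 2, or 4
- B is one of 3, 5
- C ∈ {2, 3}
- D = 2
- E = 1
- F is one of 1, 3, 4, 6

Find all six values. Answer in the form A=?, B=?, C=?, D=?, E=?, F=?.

A=4, B=5, C=3, D=2, E=1, F=6

D's domain is down to {2}, so D = 2. Eliminate 2 elsewhere: A, C.
E has just one choice, so E = 1. Eliminate 1 elsewhere: A, F.
A has just one choice, so A = 4. So F can't be 4.
That leaves C = 3. So B, F can't be 3.
That leaves F = 6.
That leaves B = 5.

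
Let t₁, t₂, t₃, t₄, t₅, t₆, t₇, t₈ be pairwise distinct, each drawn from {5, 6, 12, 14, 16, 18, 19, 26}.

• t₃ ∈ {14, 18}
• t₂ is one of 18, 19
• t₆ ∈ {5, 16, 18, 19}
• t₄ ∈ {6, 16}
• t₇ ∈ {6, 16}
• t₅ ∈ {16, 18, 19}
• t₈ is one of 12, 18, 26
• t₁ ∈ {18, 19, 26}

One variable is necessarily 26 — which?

t₁

The 8 variables together cover exactly {5, 6, 12, 14, 16, 18, 19, 26} — 8 values for 8 variables — and 5 appears only in t₆'s list, so t₆ = 5.
Among the 7 still-open variables, 12 fits only t₈ (and all 7 values in {6, 12, 14, 16, 18, 19, 26} must be used), so t₈ = 12.
The 6 still-open variables together cover exactly {6, 14, 16, 18, 19, 26} — 6 values for 6 variables — and 14 appears only in t₃'s list, so t₃ = 14.
Among the 5 still-open variables, 26 fits only t₁ (and all 5 values in {6, 16, 18, 19, 26} must be used), so t₁ = 26.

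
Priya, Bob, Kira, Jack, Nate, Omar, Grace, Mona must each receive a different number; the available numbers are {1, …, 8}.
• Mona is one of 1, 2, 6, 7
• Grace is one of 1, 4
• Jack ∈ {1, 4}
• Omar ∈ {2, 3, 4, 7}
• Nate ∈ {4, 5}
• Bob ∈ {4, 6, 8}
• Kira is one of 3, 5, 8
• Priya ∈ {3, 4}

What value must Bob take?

Jack and Grace share exactly the 2 values {1, 4}; by pigeonhole those values go to them, so strike 1, 4 from Priya, Bob, Nate, Omar, Mona.
Priya has just one choice, so Priya = 3. Eliminate 3 elsewhere: Kira, Omar.
That leaves Nate = 5. Eliminate 5 elsewhere: Kira.
Kira has just one choice, so Kira = 8. Eliminate 8 elsewhere: Bob.
So Bob = 6.

6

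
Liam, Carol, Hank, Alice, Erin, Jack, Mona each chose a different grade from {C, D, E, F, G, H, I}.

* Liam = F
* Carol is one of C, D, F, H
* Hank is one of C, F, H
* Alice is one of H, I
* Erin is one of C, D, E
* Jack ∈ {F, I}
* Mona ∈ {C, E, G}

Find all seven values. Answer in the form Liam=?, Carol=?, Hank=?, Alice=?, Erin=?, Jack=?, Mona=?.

Liam's domain is down to {F}, so Liam = F. Remove F from Carol, Hank, Jack.
Jack must be I (only option left). Eliminate I elsewhere: Alice.
Alice must be H (only option left). Strike H from Carol, Hank.
Hank's domain is down to {C}, so Hank = C. Eliminate C elsewhere: Carol, Erin, Mona.
Carol's domain is down to {D}, so Carol = D. Remove D from Erin.
Erin's domain is down to {E}, so Erin = E. Eliminate E elsewhere: Mona.
Mona's domain is down to {G}, so Mona = G.

Liam=F, Carol=D, Hank=C, Alice=H, Erin=E, Jack=I, Mona=G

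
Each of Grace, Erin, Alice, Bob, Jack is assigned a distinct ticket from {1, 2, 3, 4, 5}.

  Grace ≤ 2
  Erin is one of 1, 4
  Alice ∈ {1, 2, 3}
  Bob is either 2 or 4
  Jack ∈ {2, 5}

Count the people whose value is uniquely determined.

2

Among the 5 variables, 3 fits only Alice (and all 5 values in {1, 2, 3, 4, 5} must be used), so Alice = 3.
Among the 4 still-open variables, 5 fits only Jack (and all 4 values in {1, 2, 4, 5} must be used), so Jack = 5.
Determined: Alice=3, Jack=5. The other people each still have more than one consistent value. That makes 2.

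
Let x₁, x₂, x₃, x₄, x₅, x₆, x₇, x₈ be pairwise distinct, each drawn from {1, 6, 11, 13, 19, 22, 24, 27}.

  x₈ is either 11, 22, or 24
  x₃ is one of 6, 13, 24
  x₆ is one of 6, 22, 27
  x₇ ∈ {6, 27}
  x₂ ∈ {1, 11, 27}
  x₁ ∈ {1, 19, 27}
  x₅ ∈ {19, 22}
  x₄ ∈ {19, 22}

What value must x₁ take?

The 8 variables together cover exactly {1, 6, 11, 13, 19, 22, 24, 27} — 8 values for 8 variables — and 13 appears only in x₃'s list, so x₃ = 13.
The 7 still-open variables together cover exactly {1, 6, 11, 19, 22, 24, 27} — 7 values for 7 variables — and 24 appears only in x₈'s list, so x₈ = 24.
Among the 6 still-open variables, 11 fits only x₂ (and all 6 values in {1, 6, 11, 19, 22, 27} must be used), so x₂ = 11.
The 5 still-open variables together cover exactly {1, 6, 19, 22, 27} — 5 values for 5 variables — and 1 appears only in x₁'s list, so x₁ = 1.

1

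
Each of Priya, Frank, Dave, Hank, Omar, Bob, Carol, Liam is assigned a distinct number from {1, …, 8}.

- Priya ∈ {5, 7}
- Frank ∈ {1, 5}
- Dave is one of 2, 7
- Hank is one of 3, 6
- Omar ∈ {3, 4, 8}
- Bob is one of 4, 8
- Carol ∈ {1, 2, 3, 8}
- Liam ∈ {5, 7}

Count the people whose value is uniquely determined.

3

Among the 8 variables, 6 fits only Hank (and all 8 values in {1, 2, 3, 4, 5, 6, 7, 8} must be used), so Hank = 6.
The 2 variables Priya and Liam are confined to {5, 7}, which locks those values in; drop them from Frank, Dave.
That leaves Frank = 1. Remove 1 from Carol.
That leaves Dave = 2. Eliminate 2 elsewhere: Carol.
Determined: Frank=1, Dave=2, Hank=6. The other people each still have more than one consistent value. That makes 3.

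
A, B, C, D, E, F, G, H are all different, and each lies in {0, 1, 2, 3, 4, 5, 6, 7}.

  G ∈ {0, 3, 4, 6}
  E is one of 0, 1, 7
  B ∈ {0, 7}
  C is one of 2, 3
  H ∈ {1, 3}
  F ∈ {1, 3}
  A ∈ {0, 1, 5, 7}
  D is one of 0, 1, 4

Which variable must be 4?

The 8 variables together cover exactly {0, 1, 2, 3, 4, 5, 6, 7} — 8 values for 8 variables — and 2 appears only in C's list, so C = 2.
Among the 7 still-open variables, 5 fits only A (and all 7 values in {0, 1, 3, 4, 5, 6, 7} must be used), so A = 5.
Among the 6 still-open variables, 6 fits only G (and all 6 values in {0, 1, 3, 4, 6, 7} must be used), so G = 6.
The 5 still-open variables together cover exactly {0, 1, 3, 4, 7} — 5 values for 5 variables — and 4 appears only in D's list, so D = 4.

D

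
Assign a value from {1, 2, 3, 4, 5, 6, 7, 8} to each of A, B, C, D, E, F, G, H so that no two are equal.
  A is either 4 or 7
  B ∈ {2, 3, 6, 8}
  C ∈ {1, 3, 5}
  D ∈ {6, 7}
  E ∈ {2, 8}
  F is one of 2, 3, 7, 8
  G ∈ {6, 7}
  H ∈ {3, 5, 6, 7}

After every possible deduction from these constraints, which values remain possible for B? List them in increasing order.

2, 3, 8

Among the 8 variables, 1 fits only C (and all 8 values in {1, 2, 3, 4, 5, 6, 7, 8} must be used), so C = 1.
The 7 still-open variables draw from only 7 values {2, 3, 4, 5, 6, 7, 8}, so each is used; only A can be 4, hence A = 4.
The 6 still-open variables together cover exactly {2, 3, 5, 6, 7, 8} — 6 values for 6 variables — and 5 appears only in H's list, so H = 5.
D and G between them cover only {6, 7} — a naked pair. Remove those values from B, F.
No further eliminations apply; B can still be any of 2, 3, 8.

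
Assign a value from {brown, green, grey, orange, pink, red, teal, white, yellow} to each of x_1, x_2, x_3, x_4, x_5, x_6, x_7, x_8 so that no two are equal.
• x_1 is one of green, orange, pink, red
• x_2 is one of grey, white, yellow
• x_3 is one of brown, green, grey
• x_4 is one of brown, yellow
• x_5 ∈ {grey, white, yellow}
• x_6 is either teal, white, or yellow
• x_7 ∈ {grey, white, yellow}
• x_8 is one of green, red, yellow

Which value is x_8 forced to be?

x_2, x_5, x_7 share exactly the 3 values {grey, white, yellow}; by pigeonhole those values go to them, so strike grey, white, yellow from x_3, x_4, x_6, x_8.
x_4 has just one choice, so x_4 = brown. So x_3 can't be brown.
x_6 must be teal (only option left).
x_3 has just one choice, so x_3 = green. Strike green from x_1, x_8.
So x_8 = red.

red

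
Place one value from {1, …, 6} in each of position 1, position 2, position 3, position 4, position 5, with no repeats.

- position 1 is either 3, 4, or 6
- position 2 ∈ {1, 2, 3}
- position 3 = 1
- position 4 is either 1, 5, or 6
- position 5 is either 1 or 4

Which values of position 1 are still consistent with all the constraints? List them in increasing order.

3, 6

position 3 has just one choice, so position 3 = 1. Strike 1 from position 2, position 4, position 5.
That leaves position 5 = 4. So position 1 can't be 4.
No further eliminations apply; position 1 can still be any of 3, 6.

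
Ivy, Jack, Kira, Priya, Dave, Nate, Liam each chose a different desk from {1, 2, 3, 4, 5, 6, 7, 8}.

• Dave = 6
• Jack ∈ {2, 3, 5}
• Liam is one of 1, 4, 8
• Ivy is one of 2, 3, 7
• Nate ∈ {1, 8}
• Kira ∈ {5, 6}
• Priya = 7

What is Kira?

5

Priya's domain is down to {7}, so Priya = 7. So Ivy can't be 7.
That leaves Dave = 6. Eliminate 6 elsewhere: Kira.
So Kira = 5.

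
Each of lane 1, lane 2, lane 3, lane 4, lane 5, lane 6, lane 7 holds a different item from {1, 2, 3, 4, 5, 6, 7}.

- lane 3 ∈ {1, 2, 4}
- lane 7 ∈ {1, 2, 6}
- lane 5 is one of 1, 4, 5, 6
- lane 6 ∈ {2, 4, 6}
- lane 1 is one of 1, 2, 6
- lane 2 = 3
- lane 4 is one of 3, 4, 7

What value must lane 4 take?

7

lane 2's domain is down to {3}, so lane 2 = 3. Remove 3 from lane 4.
The 6 still-open variables together cover exactly {1, 2, 4, 5, 6, 7} — 6 values for 6 variables — and 5 appears only in lane 5's list, so lane 5 = 5.
Among the 5 still-open variables, 7 fits only lane 4 (and all 5 values in {1, 2, 4, 6, 7} must be used), so lane 4 = 7.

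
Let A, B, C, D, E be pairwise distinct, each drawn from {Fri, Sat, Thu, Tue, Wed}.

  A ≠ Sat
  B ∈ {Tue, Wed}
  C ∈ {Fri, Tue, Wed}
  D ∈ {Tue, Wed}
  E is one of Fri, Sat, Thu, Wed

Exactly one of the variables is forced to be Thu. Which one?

A

The 5 variables together cover exactly {Fri, Sat, Thu, Tue, Wed} — 5 values for 5 variables — and Sat appears only in E's list, so E = Sat.
The 4 still-open variables draw from only 4 values {Fri, Thu, Tue, Wed}, so each is used; only A can be Thu, hence A = Thu.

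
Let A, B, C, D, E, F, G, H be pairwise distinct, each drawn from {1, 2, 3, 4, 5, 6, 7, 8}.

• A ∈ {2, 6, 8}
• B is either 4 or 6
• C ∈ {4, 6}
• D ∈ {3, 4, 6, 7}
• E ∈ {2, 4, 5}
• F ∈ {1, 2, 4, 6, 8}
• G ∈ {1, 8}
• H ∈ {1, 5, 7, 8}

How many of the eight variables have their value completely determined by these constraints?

The 8 variables together cover exactly {1, 2, 3, 4, 5, 6, 7, 8} — 8 values for 8 variables — and 3 appears only in D's list, so D = 3.
The 7 still-open variables draw from only 7 values {1, 2, 4, 5, 6, 7, 8}, so each is used; only H can be 7, hence H = 7.
The 6 still-open variables draw from only 6 values {1, 2, 4, 5, 6, 8}, so each is used; only E can be 5, hence E = 5.
The 2 variables B and C are confined to {4, 6}, which locks those values in; drop them from A, F.
Determined: D=3, E=5, H=7. The other variables each still have more than one consistent value. That makes 3.

3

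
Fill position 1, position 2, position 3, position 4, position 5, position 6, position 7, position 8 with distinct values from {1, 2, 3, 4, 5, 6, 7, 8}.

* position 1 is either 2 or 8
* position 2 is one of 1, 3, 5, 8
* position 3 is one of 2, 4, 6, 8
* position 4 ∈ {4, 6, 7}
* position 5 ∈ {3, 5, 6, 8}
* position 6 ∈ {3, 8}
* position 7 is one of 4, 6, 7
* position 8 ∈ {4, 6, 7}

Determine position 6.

3

The 8 variables together cover exactly {1, 2, 3, 4, 5, 6, 7, 8} — 8 values for 8 variables — and 1 appears only in position 2's list, so position 2 = 1.
The 7 still-open variables together cover exactly {2, 3, 4, 5, 6, 7, 8} — 7 values for 7 variables — and 5 appears only in position 5's list, so position 5 = 5.
Among the 6 still-open variables, 3 fits only position 6 (and all 6 values in {2, 3, 4, 6, 7, 8} must be used), so position 6 = 3.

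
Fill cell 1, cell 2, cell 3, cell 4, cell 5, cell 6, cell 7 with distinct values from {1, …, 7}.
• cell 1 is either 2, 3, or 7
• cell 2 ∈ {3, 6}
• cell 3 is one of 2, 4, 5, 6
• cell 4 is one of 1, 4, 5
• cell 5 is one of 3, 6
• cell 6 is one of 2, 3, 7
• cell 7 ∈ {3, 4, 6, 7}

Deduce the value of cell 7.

The 7 variables together cover exactly {1, 2, 3, 4, 5, 6, 7} — 7 values for 7 variables — and 1 appears only in cell 4's list, so cell 4 = 1.
The 6 still-open variables together cover exactly {2, 3, 4, 5, 6, 7} — 6 values for 6 variables — and 5 appears only in cell 3's list, so cell 3 = 5.
Among the 5 still-open variables, 4 fits only cell 7 (and all 5 values in {2, 3, 4, 6, 7} must be used), so cell 7 = 4.

4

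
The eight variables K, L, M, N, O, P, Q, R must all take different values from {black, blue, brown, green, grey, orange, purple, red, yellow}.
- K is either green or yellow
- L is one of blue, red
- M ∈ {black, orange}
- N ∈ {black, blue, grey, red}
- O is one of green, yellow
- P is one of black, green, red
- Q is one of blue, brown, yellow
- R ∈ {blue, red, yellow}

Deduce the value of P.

black

The 8 variables together cover exactly {black, blue, brown, green, grey, orange, red, yellow} — 8 values for 8 variables — and brown appears only in Q's list, so Q = brown.
The 7 still-open variables together cover exactly {black, blue, green, grey, orange, red, yellow} — 7 values for 7 variables — and grey appears only in N's list, so N = grey.
The 6 still-open variables draw from only 6 values {black, blue, green, orange, red, yellow}, so each is used; only M can be orange, hence M = orange.
The 5 still-open variables together cover exactly {black, blue, green, red, yellow} — 5 values for 5 variables — and black appears only in P's list, so P = black.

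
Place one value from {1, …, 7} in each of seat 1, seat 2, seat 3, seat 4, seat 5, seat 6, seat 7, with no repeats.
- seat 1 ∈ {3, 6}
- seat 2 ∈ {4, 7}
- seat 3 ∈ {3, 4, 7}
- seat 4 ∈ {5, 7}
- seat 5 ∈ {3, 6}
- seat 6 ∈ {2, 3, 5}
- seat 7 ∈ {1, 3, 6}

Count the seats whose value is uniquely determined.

Among the 7 variables, 1 fits only seat 7 (and all 7 values in {1, 2, 3, 4, 5, 6, 7} must be used), so seat 7 = 1.
The 6 still-open variables together cover exactly {2, 3, 4, 5, 6, 7} — 6 values for 6 variables — and 2 appears only in seat 6's list, so seat 6 = 2.
The 5 still-open variables draw from only 5 values {3, 4, 5, 6, 7}, so each is used; only seat 4 can be 5, hence seat 4 = 5.
The 2 variables seat 1 and seat 5 are confined to {3, 6}, which locks those values in; drop them from seat 3.
Determined: seat 4=5, seat 6=2, seat 7=1. The other seats each still have more than one consistent value. That makes 3.

3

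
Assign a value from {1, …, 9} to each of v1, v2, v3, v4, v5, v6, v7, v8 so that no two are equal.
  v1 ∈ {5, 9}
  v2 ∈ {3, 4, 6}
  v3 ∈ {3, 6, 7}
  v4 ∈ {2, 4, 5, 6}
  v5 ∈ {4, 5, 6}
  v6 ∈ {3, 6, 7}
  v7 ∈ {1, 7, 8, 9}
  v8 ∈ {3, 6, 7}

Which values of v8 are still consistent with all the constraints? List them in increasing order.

The 3 variables v3, v6, v8 are confined to {3, 6, 7}, which locks those values in; drop them from v2, v4, v5, v7.
v2 has just one choice, so v2 = 4. Eliminate 4 elsewhere: v4, v5.
v5 has just one choice, so v5 = 5. Remove 5 from v1, v4.
v1 has just one choice, so v1 = 9. Eliminate 9 elsewhere: v7.
v4 has just one choice, so v4 = 2.
No further eliminations apply; v8 can still be any of 3, 6, 7.

3, 6, 7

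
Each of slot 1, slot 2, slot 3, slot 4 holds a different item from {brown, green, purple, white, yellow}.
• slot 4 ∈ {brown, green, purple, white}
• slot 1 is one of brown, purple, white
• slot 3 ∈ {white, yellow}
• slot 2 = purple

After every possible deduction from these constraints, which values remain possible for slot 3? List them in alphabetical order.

white, yellow

slot 2 must be purple (only option left). Eliminate purple elsewhere: slot 1, slot 4.
No further eliminations apply; slot 3 can still be any of white, yellow.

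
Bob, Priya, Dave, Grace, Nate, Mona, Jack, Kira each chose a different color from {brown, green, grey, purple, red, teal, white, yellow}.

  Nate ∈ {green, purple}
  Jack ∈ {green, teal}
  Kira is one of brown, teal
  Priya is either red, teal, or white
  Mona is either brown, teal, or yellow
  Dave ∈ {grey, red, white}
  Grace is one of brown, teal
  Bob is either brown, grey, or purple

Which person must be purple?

Among the 8 variables, yellow fits only Mona (and all 8 values in {brown, green, grey, purple, red, teal, white, yellow} must be used), so Mona = yellow.
Grace and Kira between them cover only {brown, teal} — a naked pair. Remove those values from Bob, Priya, Jack.
Jack's domain is down to {green}, so Jack = green. Eliminate green elsewhere: Nate.
So purple goes to Nate.

Nate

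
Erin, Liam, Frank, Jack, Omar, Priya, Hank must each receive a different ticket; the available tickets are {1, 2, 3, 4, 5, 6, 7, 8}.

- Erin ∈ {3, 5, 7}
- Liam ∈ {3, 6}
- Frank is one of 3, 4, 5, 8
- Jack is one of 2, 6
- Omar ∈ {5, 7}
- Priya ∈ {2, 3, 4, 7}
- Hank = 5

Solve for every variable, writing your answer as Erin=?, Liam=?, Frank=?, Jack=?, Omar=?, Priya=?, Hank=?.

Erin=3, Liam=6, Frank=8, Jack=2, Omar=7, Priya=4, Hank=5

Hank has just one choice, so Hank = 5. Remove 5 from Erin, Frank, Omar.
Omar must be 7 (only option left). Eliminate 7 elsewhere: Erin, Priya.
That leaves Erin = 3. So Liam, Frank, Priya can't be 3.
Liam's domain is down to {6}, so Liam = 6. So Jack can't be 6.
That leaves Jack = 2. So Priya can't be 2.
That leaves Priya = 4. Eliminate 4 elsewhere: Frank.
Frank must be 8 (only option left).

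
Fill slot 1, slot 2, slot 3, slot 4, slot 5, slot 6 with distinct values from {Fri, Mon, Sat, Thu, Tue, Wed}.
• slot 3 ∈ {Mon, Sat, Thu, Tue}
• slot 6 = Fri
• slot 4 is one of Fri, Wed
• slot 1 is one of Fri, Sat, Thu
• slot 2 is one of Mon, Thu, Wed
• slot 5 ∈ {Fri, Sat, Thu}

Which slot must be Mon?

slot 6 must be Fri (only option left). Remove Fri from slot 1, slot 4, slot 5.
slot 4 has just one choice, so slot 4 = Wed. So slot 2 can't be Wed.
The 4 still-open variables together cover exactly {Mon, Sat, Thu, Tue} — 4 values for 4 variables — and Tue appears only in slot 3's list, so slot 3 = Tue.
The 3 still-open variables draw from only 3 values {Mon, Sat, Thu}, so each is used; only slot 2 can be Mon, hence slot 2 = Mon.

slot 2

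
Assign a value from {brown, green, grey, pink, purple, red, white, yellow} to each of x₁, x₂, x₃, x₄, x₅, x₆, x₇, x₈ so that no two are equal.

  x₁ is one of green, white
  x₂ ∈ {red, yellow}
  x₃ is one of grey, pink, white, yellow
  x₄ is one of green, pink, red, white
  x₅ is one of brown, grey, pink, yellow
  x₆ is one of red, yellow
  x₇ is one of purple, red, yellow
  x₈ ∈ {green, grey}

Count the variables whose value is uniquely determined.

Among the 8 variables, brown fits only x₅ (and all 8 values in {brown, green, grey, pink, purple, red, white, yellow} must be used), so x₅ = brown.
The 7 still-open variables draw from only 7 values {green, grey, pink, purple, red, white, yellow}, so each is used; only x₇ can be purple, hence x₇ = purple.
The 2 variables x₂ and x₆ are confined to {red, yellow}, which locks those values in; drop them from x₃, x₄.
Determined: x₅=brown, x₇=purple. The other variables each still have more than one consistent value. That makes 2.

2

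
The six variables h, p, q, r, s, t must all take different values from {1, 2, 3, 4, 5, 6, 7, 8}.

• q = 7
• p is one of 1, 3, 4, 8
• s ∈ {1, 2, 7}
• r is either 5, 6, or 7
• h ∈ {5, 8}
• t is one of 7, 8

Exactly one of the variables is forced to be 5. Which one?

q must be 7 (only option left). Eliminate 7 elsewhere: r, s, t.
That leaves t = 8. Strike 8 from h, p.
So 5 goes to h.

h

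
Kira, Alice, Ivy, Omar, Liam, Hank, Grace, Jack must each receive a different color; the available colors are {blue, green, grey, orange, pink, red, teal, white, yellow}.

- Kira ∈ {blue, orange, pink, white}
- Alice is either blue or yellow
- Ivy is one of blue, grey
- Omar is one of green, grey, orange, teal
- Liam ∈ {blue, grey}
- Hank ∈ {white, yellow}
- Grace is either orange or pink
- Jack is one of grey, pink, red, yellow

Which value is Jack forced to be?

The 2 variables Ivy and Liam are confined to {blue, grey}, which locks those values in; drop them from Kira, Alice, Omar, Jack.
That leaves Alice = yellow. Remove yellow from Hank, Jack.
Hank has just one choice, so Hank = white. Strike white from Kira.
Kira and Grace share exactly the 2 values {orange, pink}; by pigeonhole those values go to them, so strike orange, pink from Omar, Jack.
So Jack = red.

red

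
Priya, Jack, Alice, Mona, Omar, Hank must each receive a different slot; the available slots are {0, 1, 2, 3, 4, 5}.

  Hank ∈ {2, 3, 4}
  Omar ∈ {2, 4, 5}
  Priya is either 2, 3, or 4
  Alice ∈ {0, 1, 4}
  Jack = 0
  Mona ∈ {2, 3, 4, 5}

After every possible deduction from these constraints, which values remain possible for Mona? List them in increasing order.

2, 3, 4, 5

Jack must be 0 (only option left). Remove 0 from Alice.
The 5 still-open variables draw from only 5 values {1, 2, 3, 4, 5}, so each is used; only Alice can be 1, hence Alice = 1.
No further eliminations apply; Mona can still be any of 2, 3, 4, 5.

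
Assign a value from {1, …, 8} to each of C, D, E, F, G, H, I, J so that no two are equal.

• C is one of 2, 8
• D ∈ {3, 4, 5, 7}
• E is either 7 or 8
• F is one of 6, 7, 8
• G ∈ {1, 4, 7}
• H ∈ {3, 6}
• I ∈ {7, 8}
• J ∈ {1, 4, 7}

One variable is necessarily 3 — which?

H

The 8 variables together cover exactly {1, 2, 3, 4, 5, 6, 7, 8} — 8 values for 8 variables — and 2 appears only in C's list, so C = 2.
Among the 7 still-open variables, 5 fits only D (and all 7 values in {1, 3, 4, 5, 6, 7, 8} must be used), so D = 5.
The 6 still-open variables together cover exactly {1, 3, 4, 6, 7, 8} — 6 values for 6 variables — and 3 appears only in H's list, so H = 3.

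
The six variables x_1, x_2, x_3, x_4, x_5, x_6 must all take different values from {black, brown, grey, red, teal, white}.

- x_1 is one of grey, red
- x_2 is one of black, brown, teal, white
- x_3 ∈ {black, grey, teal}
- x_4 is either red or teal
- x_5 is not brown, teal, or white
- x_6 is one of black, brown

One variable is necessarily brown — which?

The 6 variables draw from only 6 values {black, brown, grey, red, teal, white}, so each is used; only x_2 can be white, hence x_2 = white.
The 5 still-open variables together cover exactly {black, brown, grey, red, teal} — 5 values for 5 variables — and brown appears only in x_6's list, so x_6 = brown.

x_6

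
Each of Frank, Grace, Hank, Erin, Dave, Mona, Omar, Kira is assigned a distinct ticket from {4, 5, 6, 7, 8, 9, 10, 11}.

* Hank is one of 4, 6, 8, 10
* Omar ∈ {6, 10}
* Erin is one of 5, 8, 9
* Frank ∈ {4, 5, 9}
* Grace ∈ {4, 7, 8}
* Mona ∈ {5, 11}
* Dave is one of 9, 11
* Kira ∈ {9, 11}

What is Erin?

The 8 variables draw from only 8 values {4, 5, 6, 7, 8, 9, 10, 11}, so each is used; only Grace can be 7, hence Grace = 7.
The 2 variables Dave and Kira are confined to {9, 11}, which locks those values in; drop them from Frank, Erin, Mona.
That leaves Mona = 5. So Frank, Erin can't be 5.
So Erin = 8.

8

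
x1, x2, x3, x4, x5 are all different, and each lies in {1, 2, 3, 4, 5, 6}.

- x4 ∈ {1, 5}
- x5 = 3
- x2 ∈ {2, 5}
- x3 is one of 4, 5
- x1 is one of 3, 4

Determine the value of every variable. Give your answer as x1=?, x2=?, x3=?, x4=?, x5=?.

x5 has just one choice, so x5 = 3. Strike 3 from x1.
x1 has just one choice, so x1 = 4. Remove 4 from x3.
x3's domain is down to {5}, so x3 = 5. Eliminate 5 elsewhere: x2, x4.
x4 has just one choice, so x4 = 1.
x2's domain is down to {2}, so x2 = 2.

x1=4, x2=2, x3=5, x4=1, x5=3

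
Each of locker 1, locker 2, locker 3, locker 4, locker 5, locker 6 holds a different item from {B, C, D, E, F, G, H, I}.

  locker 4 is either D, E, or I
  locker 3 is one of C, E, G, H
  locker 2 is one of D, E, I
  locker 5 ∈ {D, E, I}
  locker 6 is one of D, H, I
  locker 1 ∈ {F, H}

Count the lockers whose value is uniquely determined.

2

locker 2, locker 4, locker 5 share exactly the 3 values {D, E, I}; by pigeonhole those values go to them, so strike D, E, I from locker 3, locker 6.
locker 6 has just one choice, so locker 6 = H. Strike H from locker 1, locker 3.
That leaves locker 1 = F.
Determined: locker 1=F, locker 6=H. The other lockers each still have more than one consistent value. That makes 2.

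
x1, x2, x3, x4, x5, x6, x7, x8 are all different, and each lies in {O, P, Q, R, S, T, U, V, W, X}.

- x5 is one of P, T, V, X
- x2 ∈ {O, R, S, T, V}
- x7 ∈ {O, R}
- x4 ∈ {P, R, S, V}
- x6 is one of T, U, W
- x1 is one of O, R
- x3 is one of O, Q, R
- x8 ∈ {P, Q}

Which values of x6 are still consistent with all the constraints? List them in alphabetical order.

T, U, W

x1 and x7 share exactly the 2 values {O, R}; by pigeonhole those values go to them, so strike O, R from x2, x3, x4.
That leaves x3 = Q. Strike Q from x8.
x8 has just one choice, so x8 = P. Strike P from x4, x5.
No further eliminations apply; x6 can still be any of T, U, W.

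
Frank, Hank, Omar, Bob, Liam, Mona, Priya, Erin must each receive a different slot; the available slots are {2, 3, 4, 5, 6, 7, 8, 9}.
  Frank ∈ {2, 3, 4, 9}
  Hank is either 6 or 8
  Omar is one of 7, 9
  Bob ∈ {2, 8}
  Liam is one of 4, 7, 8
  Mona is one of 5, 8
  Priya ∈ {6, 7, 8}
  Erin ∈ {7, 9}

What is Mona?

Among the 8 variables, 3 fits only Frank (and all 8 values in {2, 3, 4, 5, 6, 7, 8, 9} must be used), so Frank = 3.
Among the 7 still-open variables, 2 fits only Bob (and all 7 values in {2, 4, 5, 6, 7, 8, 9} must be used), so Bob = 2.
Among the 6 still-open variables, 4 fits only Liam (and all 6 values in {4, 5, 6, 7, 8, 9} must be used), so Liam = 4.
The 5 still-open variables draw from only 5 values {5, 6, 7, 8, 9}, so each is used; only Mona can be 5, hence Mona = 5.

5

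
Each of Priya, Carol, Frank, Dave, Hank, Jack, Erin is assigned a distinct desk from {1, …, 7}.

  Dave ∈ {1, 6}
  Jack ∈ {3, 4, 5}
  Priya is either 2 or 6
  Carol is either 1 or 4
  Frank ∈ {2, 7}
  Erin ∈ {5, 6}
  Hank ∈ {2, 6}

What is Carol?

4

The 7 variables draw from only 7 values {1, 2, 3, 4, 5, 6, 7}, so each is used; only Jack can be 3, hence Jack = 3.
Among the 6 still-open variables, 4 fits only Carol (and all 6 values in {1, 2, 4, 5, 6, 7} must be used), so Carol = 4.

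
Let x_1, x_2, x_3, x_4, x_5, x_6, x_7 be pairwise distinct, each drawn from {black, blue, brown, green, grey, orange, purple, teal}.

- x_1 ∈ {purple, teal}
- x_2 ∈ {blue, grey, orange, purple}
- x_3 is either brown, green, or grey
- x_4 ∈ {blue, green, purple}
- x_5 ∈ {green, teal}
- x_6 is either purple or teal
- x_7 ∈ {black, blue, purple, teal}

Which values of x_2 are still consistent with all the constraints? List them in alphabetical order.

x_1 and x_6 share exactly the 2 values {purple, teal}; by pigeonhole those values go to them, so strike purple, teal from x_2, x_4, x_5, x_7.
That leaves x_5 = green. Strike green from x_3, x_4.
That leaves x_4 = blue. Eliminate blue elsewhere: x_2, x_7.
x_7 has just one choice, so x_7 = black.
No further eliminations apply; x_2 can still be any of grey, orange.

grey, orange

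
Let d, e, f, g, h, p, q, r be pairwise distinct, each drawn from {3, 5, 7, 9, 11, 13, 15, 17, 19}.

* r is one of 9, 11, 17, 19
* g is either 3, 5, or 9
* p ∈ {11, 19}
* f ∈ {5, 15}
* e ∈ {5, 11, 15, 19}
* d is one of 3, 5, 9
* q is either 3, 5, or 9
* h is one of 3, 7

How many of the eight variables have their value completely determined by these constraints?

3

The 8 variables together cover exactly {3, 5, 7, 9, 11, 15, 17, 19} — 8 values for 8 variables — and 7 appears only in h's list, so h = 7.
The 7 still-open variables draw from only 7 values {3, 5, 9, 11, 15, 17, 19}, so each is used; only r can be 17, hence r = 17.
The 3 variables d, g, q are confined to {3, 5, 9}, which locks those values in; drop them from e, f.
f has just one choice, so f = 15. So e can't be 15.
Determined: f=15, h=7, r=17. The other variables each still have more than one consistent value. That makes 3.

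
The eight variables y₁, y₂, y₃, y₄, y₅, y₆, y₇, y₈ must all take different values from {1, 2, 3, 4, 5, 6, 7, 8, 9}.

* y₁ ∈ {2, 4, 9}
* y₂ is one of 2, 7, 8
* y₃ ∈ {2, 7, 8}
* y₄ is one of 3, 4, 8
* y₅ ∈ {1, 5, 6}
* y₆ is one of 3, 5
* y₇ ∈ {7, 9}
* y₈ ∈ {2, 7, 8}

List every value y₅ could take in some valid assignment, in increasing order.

y₂, y₃, y₈ between them cover only {2, 7, 8} — a naked triple. Remove those values from y₁, y₄, y₇.
y₇'s domain is down to {9}, so y₇ = 9. Eliminate 9 elsewhere: y₁.
y₁ has just one choice, so y₁ = 4. Eliminate 4 elsewhere: y₄.
y₄'s domain is down to {3}, so y₄ = 3. So y₆ can't be 3.
y₆'s domain is down to {5}, so y₆ = 5. So y₅ can't be 5.
No further eliminations apply; y₅ can still be any of 1, 6.

1, 6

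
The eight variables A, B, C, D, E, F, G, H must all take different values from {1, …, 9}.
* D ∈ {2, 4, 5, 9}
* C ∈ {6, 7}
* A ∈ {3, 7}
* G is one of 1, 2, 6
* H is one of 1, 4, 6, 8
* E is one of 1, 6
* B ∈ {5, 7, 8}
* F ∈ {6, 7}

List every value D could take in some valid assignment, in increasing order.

4, 5, 9

The 2 variables C and F are confined to {6, 7}, which locks those values in; drop them from A, B, E, G, H.
A must be 3 (only option left).
E's domain is down to {1}, so E = 1. Remove 1 from G, H.
G must be 2 (only option left). Eliminate 2 elsewhere: D.
No further eliminations apply; D can still be any of 4, 5, 9.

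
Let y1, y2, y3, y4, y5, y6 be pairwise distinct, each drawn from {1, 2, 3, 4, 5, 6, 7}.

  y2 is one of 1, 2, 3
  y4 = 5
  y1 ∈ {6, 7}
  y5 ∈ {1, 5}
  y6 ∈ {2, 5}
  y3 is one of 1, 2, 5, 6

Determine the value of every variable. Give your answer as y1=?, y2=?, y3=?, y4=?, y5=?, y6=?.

y4 has just one choice, so y4 = 5. Eliminate 5 elsewhere: y3, y5, y6.
That leaves y5 = 1. Remove 1 from y2, y3.
y6 has just one choice, so y6 = 2. Remove 2 from y2, y3.
y2's domain is down to {3}, so y2 = 3.
y3 must be 6 (only option left). Eliminate 6 elsewhere: y1.
y1's domain is down to {7}, so y1 = 7.

y1=7, y2=3, y3=6, y4=5, y5=1, y6=2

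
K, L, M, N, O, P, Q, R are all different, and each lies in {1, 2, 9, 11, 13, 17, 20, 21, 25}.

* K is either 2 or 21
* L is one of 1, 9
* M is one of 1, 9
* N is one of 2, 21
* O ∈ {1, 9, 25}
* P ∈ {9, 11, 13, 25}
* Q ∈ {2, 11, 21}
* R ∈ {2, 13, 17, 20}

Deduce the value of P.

13

The 2 variables K and N are confined to {2, 21}, which locks those values in; drop them from Q, R.
Q's domain is down to {11}, so Q = 11. Remove 11 from P.
L and M between them cover only {1, 9} — a naked pair. Remove those values from O, P.
That leaves O = 25. Remove 25 from P.
So P = 13.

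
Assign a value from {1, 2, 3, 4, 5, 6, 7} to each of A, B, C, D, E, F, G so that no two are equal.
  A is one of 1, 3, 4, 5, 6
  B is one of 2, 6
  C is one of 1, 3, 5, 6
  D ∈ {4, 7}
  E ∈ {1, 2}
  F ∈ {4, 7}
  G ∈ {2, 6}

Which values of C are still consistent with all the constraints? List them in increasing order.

3, 5

B and G share exactly the 2 values {2, 6}; by pigeonhole those values go to them, so strike 2, 6 from A, C, E.
That leaves E = 1. Eliminate 1 elsewhere: A, C.
D and F share exactly the 2 values {4, 7}; by pigeonhole those values go to them, so strike 4, 7 from A.
No further eliminations apply; C can still be any of 3, 5.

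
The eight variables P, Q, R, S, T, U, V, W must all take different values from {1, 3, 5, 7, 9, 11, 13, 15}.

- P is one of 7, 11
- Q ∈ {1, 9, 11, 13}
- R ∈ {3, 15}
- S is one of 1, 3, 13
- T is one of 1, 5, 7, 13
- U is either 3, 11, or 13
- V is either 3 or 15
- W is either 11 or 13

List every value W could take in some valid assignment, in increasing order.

11, 13

Among the 8 variables, 5 fits only T (and all 8 values in {1, 3, 5, 7, 9, 11, 13, 15} must be used), so T = 5.
The 7 still-open variables draw from only 7 values {1, 3, 7, 9, 11, 13, 15}, so each is used; only P can be 7, hence P = 7.
The 6 still-open variables together cover exactly {1, 3, 9, 11, 13, 15} — 6 values for 6 variables — and 9 appears only in Q's list, so Q = 9.
Among the 5 still-open variables, 1 fits only S (and all 5 values in {1, 3, 11, 13, 15} must be used), so S = 1.
The 2 variables R and V are confined to {3, 15}, which locks those values in; drop them from U.
No further eliminations apply; W can still be any of 11, 13.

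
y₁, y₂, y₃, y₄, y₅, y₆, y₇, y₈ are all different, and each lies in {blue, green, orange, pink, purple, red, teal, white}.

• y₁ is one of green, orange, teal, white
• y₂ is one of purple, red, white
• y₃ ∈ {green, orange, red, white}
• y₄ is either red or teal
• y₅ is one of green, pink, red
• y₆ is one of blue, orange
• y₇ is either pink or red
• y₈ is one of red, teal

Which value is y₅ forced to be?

Among the 8 variables, blue fits only y₆ (and all 8 values in {blue, green, orange, pink, purple, red, teal, white} must be used), so y₆ = blue.
The 7 still-open variables together cover exactly {green, orange, pink, purple, red, teal, white} — 7 values for 7 variables — and purple appears only in y₂'s list, so y₂ = purple.
y₄ and y₈ between them cover only {red, teal} — a naked pair. Remove those values from y₁, y₃, y₅, y₇.
That leaves y₇ = pink. Eliminate pink elsewhere: y₅.
So y₅ = green.

green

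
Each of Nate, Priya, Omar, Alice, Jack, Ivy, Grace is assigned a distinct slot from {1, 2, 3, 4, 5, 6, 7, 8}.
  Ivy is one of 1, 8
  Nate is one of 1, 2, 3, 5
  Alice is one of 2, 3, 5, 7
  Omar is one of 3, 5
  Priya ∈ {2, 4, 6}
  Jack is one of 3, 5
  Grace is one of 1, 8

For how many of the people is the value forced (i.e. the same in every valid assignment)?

2

Omar and Jack between them cover only {3, 5} — a naked pair. Remove those values from Nate, Alice.
Ivy and Grace between them cover only {1, 8} — a naked pair. Remove those values from Nate.
Nate has just one choice, so Nate = 2. Eliminate 2 elsewhere: Priya, Alice.
Alice's domain is down to {7}, so Alice = 7.
Determined: Nate=2, Alice=7. The other people each still have more than one consistent value. That makes 2.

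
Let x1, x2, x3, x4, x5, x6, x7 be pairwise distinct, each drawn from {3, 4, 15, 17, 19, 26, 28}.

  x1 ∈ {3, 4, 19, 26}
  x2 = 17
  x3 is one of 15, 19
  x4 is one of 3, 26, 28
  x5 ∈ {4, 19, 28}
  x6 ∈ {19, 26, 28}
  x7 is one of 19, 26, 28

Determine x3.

x2's domain is down to {17}, so x2 = 17.
The 6 still-open variables draw from only 6 values {3, 4, 15, 19, 26, 28}, so each is used; only x3 can be 15, hence x3 = 15.

15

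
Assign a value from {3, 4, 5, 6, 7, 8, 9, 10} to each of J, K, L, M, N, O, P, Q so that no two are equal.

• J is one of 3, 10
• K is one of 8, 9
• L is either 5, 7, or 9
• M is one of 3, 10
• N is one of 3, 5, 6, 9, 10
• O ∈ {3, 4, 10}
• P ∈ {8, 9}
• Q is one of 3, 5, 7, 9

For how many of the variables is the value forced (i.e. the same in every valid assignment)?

The 8 variables together cover exactly {3, 4, 5, 6, 7, 8, 9, 10} — 8 values for 8 variables — and 4 appears only in O's list, so O = 4.
Among the 7 still-open variables, 6 fits only N (and all 7 values in {3, 5, 6, 7, 8, 9, 10} must be used), so N = 6.
J and M share exactly the 2 values {3, 10}; by pigeonhole those values go to them, so strike 3, 10 from Q.
K and P between them cover only {8, 9} — a naked pair. Remove those values from L, Q.
Determined: N=6, O=4. The other variables each still have more than one consistent value. That makes 2.

2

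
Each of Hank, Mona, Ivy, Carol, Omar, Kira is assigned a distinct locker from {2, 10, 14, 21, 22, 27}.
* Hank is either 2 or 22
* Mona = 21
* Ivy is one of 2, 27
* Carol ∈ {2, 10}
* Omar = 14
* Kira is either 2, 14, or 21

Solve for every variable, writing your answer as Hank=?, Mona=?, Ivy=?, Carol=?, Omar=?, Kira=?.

Mona's domain is down to {21}, so Mona = 21. So Kira can't be 21.
That leaves Omar = 14. Strike 14 from Kira.
Kira has just one choice, so Kira = 2. Remove 2 from Hank, Ivy, Carol.
Hank must be 22 (only option left).
Ivy must be 27 (only option left).
Carol has just one choice, so Carol = 10.

Hank=22, Mona=21, Ivy=27, Carol=10, Omar=14, Kira=2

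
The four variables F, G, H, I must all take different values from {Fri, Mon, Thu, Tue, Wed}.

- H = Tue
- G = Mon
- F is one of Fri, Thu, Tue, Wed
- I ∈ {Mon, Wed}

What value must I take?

G must be Mon (only option left). Eliminate Mon elsewhere: I.
So I = Wed.

Wed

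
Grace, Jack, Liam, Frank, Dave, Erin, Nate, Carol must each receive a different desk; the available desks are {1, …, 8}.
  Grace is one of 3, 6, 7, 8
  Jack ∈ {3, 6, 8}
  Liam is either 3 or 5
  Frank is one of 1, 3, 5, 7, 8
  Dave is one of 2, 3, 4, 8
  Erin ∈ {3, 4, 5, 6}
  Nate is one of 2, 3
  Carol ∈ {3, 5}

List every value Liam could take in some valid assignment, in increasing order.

3, 5

The 8 variables together cover exactly {1, 2, 3, 4, 5, 6, 7, 8} — 8 values for 8 variables — and 1 appears only in Frank's list, so Frank = 1.
The 7 still-open variables together cover exactly {2, 3, 4, 5, 6, 7, 8} — 7 values for 7 variables — and 7 appears only in Grace's list, so Grace = 7.
Liam and Carol between them cover only {3, 5} — a naked pair. Remove those values from Jack, Dave, Erin, Nate.
Nate's domain is down to {2}, so Nate = 2. Strike 2 from Dave.
No further eliminations apply; Liam can still be any of 3, 5.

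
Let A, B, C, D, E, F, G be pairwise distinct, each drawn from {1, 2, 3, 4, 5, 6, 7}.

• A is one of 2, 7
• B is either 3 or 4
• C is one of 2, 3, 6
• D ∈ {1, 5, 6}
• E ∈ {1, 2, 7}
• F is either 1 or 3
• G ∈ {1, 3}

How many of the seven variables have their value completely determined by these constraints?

3

The 7 variables draw from only 7 values {1, 2, 3, 4, 5, 6, 7}, so each is used; only B can be 4, hence B = 4.
Among the 6 still-open variables, 5 fits only D (and all 6 values in {1, 2, 3, 5, 6, 7} must be used), so D = 5.
The 5 still-open variables together cover exactly {1, 2, 3, 6, 7} — 5 values for 5 variables — and 6 appears only in C's list, so C = 6.
F and G share exactly the 2 values {1, 3}; by pigeonhole those values go to them, so strike 1, 3 from E.
Determined: B=4, C=6, D=5. The other variables each still have more than one consistent value. That makes 3.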